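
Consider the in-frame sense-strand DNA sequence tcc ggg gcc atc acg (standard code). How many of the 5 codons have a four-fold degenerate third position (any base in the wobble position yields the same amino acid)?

4

Codon 1 TCC (Ser): third position 4-fold.
Codon 2 GGG (Gly): third position 4-fold.
Codon 3 GCC (Ala): third position 4-fold.
Codon 4 ATC (Ile): third position 3-fold.
Codon 5 ACG (Thr): third position 4-fold.
Four-fold degenerate third positions: 4.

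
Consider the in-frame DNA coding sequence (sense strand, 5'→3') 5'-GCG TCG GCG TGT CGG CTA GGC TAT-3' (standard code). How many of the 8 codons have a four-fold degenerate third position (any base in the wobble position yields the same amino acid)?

Codon 1 GCG (Ala): third position 4-fold.
Codon 2 TCG (Ser): third position 4-fold.
Codon 3 GCG (Ala): third position 4-fold.
Codon 4 TGT (Cys): third position 2-fold.
Codon 5 CGG (Arg): third position 4-fold.
Codon 6 CTA (Leu): third position 4-fold.
Codon 7 GGC (Gly): third position 4-fold.
Codon 8 TAT (Tyr): third position 2-fold.
Four-fold degenerate third positions: 6.

6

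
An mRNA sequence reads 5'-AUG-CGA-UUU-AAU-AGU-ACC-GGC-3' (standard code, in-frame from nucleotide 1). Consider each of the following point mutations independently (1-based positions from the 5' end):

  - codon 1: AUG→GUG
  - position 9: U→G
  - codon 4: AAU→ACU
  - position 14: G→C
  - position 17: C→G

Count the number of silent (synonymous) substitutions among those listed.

Codon 1: AUG (Met) → GUG (Val) — missense.
Codon 3: UUU (Phe) → UUG (Leu) — missense.
Codon 4: AAU (Asn) → ACU (Thr) — missense.
Codon 5: AGU (Ser) → ACU (Thr) — missense.
Codon 6: ACC (Thr) → AGC (Ser) — missense.
Synonymous: 0 of 5.

0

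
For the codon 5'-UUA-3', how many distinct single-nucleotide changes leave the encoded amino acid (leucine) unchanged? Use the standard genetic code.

2

Position 1: CUA → 1 synonymous.
Position 2: none → 0 synonymous.
Position 3: UUG → 1 synonymous.
Total: 1 + 0 + 1 = 2.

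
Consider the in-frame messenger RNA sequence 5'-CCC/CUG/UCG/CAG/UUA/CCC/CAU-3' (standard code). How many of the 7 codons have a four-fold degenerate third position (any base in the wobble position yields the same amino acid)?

Codon 1 CCC (Pro): third position 4-fold.
Codon 2 CUG (Leu): third position 4-fold.
Codon 3 UCG (Ser): third position 4-fold.
Codon 4 CAG (Gln): third position 2-fold.
Codon 5 UUA (Leu): third position 2-fold.
Codon 6 CCC (Pro): third position 4-fold.
Codon 7 CAU (His): third position 2-fold.
Four-fold degenerate third positions: 4.

4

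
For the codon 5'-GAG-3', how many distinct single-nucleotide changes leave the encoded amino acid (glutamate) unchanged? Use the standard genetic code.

Position 1: none → 0 synonymous.
Position 2: none → 0 synonymous.
Position 3: GAA → 1 synonymous.
Total: 0 + 0 + 1 = 1.

1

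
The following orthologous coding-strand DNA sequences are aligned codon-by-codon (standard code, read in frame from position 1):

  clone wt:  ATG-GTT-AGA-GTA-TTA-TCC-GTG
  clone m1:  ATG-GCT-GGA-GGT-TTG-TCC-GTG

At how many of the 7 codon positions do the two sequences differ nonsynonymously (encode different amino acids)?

3

Codon 1: ATG Met / ATG Met — identical.
Codon 2: GTT Val / GCT Ala — nonsynonymous.
Codon 3: AGA Arg / GGA Gly — nonsynonymous.
Codon 4: GTA Val / GGT Gly — nonsynonymous.
Codon 5: TTA Leu / TTG Leu — synonymous.
Codon 6: TCC Ser / TCC Ser — identical.
Codon 7: GTG Val / GTG Val — identical.
Nonsynonymous differences: 3.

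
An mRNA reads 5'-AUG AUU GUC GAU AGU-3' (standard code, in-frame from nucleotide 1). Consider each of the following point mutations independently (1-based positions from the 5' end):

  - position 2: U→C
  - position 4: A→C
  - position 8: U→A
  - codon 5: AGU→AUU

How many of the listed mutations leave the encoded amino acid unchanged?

0

Codon 1: AUG (Met) → ACG (Thr) — missense.
Codon 2: AUU (Ile) → CUU (Leu) — missense.
Codon 3: GUC (Val) → GAC (Asp) — missense.
Codon 5: AGU (Ser) → AUU (Ile) — missense.
Synonymous: 0 of 4.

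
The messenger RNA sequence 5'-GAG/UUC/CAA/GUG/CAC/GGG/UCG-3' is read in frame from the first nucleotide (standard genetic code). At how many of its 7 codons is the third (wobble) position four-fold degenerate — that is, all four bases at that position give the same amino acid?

3

Codon 1 GAG (Glu): third position 2-fold.
Codon 2 UUC (Phe): third position 2-fold.
Codon 3 CAA (Gln): third position 2-fold.
Codon 4 GUG (Val): third position 4-fold.
Codon 5 CAC (His): third position 2-fold.
Codon 6 GGG (Gly): third position 4-fold.
Codon 7 UCG (Ser): third position 4-fold.
Four-fold degenerate third positions: 3.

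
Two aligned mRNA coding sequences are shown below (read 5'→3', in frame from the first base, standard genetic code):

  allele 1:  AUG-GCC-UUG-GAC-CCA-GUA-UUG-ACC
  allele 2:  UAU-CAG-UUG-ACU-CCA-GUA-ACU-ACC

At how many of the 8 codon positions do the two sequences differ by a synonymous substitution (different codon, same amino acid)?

0

Codon 1: AUG Met / UAU Tyr — nonsynonymous.
Codon 2: GCC Ala / CAG Gln — nonsynonymous.
Codon 3: UUG Leu / UUG Leu — identical.
Codon 4: GAC Asp / ACU Thr — nonsynonymous.
Codon 5: CCA Pro / CCA Pro — identical.
Codon 6: GUA Val / GUA Val — identical.
Codon 7: UUG Leu / ACU Thr — nonsynonymous.
Codon 8: ACC Thr / ACC Thr — identical.
Synonymous differences: 0.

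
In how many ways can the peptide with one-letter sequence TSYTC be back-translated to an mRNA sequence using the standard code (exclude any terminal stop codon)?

384

Thr: 4 codons.
Ser: 6 codons.
Tyr: 2 codons.
Thr: 4 codons.
Cys: 2 codons.
4 × 6 × 2 × 4 × 2 = 384.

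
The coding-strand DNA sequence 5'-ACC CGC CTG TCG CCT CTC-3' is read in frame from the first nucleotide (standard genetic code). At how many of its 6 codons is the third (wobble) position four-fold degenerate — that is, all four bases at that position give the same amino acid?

Codon 1 ACC (Thr): third position 4-fold.
Codon 2 CGC (Arg): third position 4-fold.
Codon 3 CTG (Leu): third position 4-fold.
Codon 4 TCG (Ser): third position 4-fold.
Codon 5 CCT (Pro): third position 4-fold.
Codon 6 CTC (Leu): third position 4-fold.
Four-fold degenerate third positions: 6.

6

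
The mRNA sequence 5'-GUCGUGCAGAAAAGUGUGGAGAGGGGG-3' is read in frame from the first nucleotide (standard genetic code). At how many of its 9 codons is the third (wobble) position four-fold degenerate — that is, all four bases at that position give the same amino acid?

Codon 1 GUC (Val): third position 4-fold.
Codon 2 GUG (Val): third position 4-fold.
Codon 3 CAG (Gln): third position 2-fold.
Codon 4 AAA (Lys): third position 2-fold.
Codon 5 AGU (Ser): third position 2-fold.
Codon 6 GUG (Val): third position 4-fold.
Codon 7 GAG (Glu): third position 2-fold.
Codon 8 AGG (Arg): third position 2-fold.
Codon 9 GGG (Gly): third position 4-fold.
Four-fold degenerate third positions: 4.

4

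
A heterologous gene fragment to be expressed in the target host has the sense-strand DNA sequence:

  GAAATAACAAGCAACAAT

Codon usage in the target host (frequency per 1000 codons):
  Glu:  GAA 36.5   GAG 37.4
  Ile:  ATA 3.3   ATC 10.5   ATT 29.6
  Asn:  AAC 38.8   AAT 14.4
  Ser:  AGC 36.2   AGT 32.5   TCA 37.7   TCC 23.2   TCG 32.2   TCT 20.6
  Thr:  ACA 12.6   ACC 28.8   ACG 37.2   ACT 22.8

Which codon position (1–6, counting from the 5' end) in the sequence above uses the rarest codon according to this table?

Codon 1 GAA (Glu): 36.5 per 1000.
Codon 2 ATA (Ile): 3.3 per 1000.
Codon 3 ACA (Thr): 12.6 per 1000.
Codon 4 AGC (Ser): 36.2 per 1000.
Codon 5 AAC (Asn): 38.8 per 1000.
Codon 6 AAT (Asn): 14.4 per 1000.
Lowest frequency is 3.3 at codon 2.

2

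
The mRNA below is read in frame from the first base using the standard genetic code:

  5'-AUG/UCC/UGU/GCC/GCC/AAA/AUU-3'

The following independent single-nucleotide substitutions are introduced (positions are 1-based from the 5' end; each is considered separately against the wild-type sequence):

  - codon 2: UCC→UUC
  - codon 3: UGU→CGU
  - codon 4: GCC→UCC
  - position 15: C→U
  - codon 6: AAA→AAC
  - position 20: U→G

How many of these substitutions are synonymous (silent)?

1

Codon 2: UCC (Ser) → UUC (Phe) — missense.
Codon 3: UGU (Cys) → CGU (Arg) — missense.
Codon 4: GCC (Ala) → UCC (Ser) — missense.
Codon 5: GCC (Ala) → GCU (Ala) — synonymous.
Codon 6: AAA (Lys) → AAC (Asn) — missense.
Codon 7: AUU (Ile) → AGU (Ser) — missense.
Synonymous: 1 of 6.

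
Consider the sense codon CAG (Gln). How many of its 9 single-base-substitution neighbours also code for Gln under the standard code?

1

Position 1: none → 0 synonymous.
Position 2: none → 0 synonymous.
Position 3: CAA → 1 synonymous.
Total: 0 + 0 + 1 = 1.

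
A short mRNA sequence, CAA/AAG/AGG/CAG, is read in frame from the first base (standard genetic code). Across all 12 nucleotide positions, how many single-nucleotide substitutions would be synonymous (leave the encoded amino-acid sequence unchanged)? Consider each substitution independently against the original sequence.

5

Codon 1 (CAA, Gln): 1 synonymous substitution.
Codon 2 (AAG, Lys): 1 synonymous substitution.
Codon 3 (AGG, Arg): 2 synonymous substitutions.
Codon 4 (CAG, Gln): 1 synonymous substitution.
Total: 1 + 1 + 2 + 1 = 5.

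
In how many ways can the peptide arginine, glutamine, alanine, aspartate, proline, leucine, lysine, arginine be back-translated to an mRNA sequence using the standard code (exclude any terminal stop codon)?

27648

Arg: 6 codons.
Gln: 2 codons.
Ala: 4 codons.
Asp: 2 codons.
Pro: 4 codons.
Leu: 6 codons.
Lys: 2 codons.
Arg: 6 codons.
6 × 2 × 4 × 2 × 4 × 6 × 2 × 6 = 27648.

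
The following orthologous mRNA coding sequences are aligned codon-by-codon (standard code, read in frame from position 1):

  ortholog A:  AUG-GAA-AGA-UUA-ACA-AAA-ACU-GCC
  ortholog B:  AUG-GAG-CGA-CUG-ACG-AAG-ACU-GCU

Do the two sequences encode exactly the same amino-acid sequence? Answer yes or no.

yes

Codon 1: AUG Met / AUG Met — identical.
Codon 2: GAA Glu / GAG Glu — synonymous.
Codon 3: AGA Arg / CGA Arg — synonymous.
Codon 4: UUA Leu / CUG Leu — synonymous.
Codon 5: ACA Thr / ACG Thr — synonymous.
Codon 6: AAA Lys / AAG Lys — synonymous.
Codon 7: ACU Thr / ACU Thr — identical.
Codon 8: GCC Ala / GCU Ala — synonymous.
Nonsynonymous differences: 0 → same protein.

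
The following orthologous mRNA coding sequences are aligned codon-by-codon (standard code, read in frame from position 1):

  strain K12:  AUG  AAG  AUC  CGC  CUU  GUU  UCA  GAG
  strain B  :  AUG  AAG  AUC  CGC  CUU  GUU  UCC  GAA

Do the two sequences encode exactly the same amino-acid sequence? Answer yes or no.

yes

Codon 1: AUG Met / AUG Met — identical.
Codon 2: AAG Lys / AAG Lys — identical.
Codon 3: AUC Ile / AUC Ile — identical.
Codon 4: CGC Arg / CGC Arg — identical.
Codon 5: CUU Leu / CUU Leu — identical.
Codon 6: GUU Val / GUU Val — identical.
Codon 7: UCA Ser / UCC Ser — synonymous.
Codon 8: GAG Glu / GAA Glu — synonymous.
Nonsynonymous differences: 0 → same protein.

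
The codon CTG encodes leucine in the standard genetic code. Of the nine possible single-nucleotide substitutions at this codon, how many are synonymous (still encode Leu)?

Position 1: TTG → 1 synonymous.
Position 2: none → 0 synonymous.
Position 3: CTT, CTC, CTA → 3 synonymous.
Total: 1 + 0 + 3 = 4.

4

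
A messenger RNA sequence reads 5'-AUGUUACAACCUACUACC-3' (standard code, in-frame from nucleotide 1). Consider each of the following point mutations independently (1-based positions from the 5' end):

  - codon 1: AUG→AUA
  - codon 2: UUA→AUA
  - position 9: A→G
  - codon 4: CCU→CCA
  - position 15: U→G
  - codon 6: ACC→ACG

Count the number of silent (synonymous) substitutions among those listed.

4

Codon 1: AUG (Met) → AUA (Ile) — missense.
Codon 2: UUA (Leu) → AUA (Ile) — missense.
Codon 3: CAA (Gln) → CAG (Gln) — synonymous.
Codon 4: CCU (Pro) → CCA (Pro) — synonymous.
Codon 5: ACU (Thr) → ACG (Thr) — synonymous.
Codon 6: ACC (Thr) → ACG (Thr) — synonymous.
Synonymous: 4 of 6.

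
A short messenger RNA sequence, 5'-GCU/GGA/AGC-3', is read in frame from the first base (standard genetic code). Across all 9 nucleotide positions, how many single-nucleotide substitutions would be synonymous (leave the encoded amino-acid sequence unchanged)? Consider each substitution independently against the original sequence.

Codon 1 (GCU, Ala): 3 synonymous substitutions.
Codon 2 (GGA, Gly): 3 synonymous substitutions.
Codon 3 (AGC, Ser): 1 synonymous substitution.
Total: 3 + 3 + 1 = 7.

7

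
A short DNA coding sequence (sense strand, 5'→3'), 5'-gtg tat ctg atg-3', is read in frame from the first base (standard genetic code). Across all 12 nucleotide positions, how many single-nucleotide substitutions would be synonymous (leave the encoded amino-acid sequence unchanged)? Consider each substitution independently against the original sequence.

8

Codon 1 (GTG, Val): 3 synonymous substitutions.
Codon 2 (TAT, Tyr): 1 synonymous substitution.
Codon 3 (CTG, Leu): 4 synonymous substitutions.
Codon 4 (ATG, Met): 0 synonymous substitutions.
Total: 3 + 1 + 4 + 0 = 8.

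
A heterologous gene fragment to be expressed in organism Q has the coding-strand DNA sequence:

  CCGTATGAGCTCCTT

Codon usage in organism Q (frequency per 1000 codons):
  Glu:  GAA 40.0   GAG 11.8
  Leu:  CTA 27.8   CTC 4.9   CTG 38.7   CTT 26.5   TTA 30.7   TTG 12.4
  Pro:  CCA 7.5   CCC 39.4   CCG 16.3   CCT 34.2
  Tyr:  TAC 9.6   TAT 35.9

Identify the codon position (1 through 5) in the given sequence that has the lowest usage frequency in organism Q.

Codon 1 CCG (Pro): 16.3 per 1000.
Codon 2 TAT (Tyr): 35.9 per 1000.
Codon 3 GAG (Glu): 11.8 per 1000.
Codon 4 CTC (Leu): 4.9 per 1000.
Codon 5 CTT (Leu): 26.5 per 1000.
Lowest frequency is 4.9 at codon 4.

4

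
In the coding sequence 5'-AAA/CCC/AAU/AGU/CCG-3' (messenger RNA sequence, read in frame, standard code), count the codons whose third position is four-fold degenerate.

2

Codon 1 AAA (Lys): third position 2-fold.
Codon 2 CCC (Pro): third position 4-fold.
Codon 3 AAU (Asn): third position 2-fold.
Codon 4 AGU (Ser): third position 2-fold.
Codon 5 CCG (Pro): third position 4-fold.
Four-fold degenerate third positions: 2.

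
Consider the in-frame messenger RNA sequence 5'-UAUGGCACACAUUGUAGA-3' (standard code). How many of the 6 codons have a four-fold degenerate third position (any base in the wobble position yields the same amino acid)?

2

Codon 1 UAU (Tyr): third position 2-fold.
Codon 2 GGC (Gly): third position 4-fold.
Codon 3 ACA (Thr): third position 4-fold.
Codon 4 CAU (His): third position 2-fold.
Codon 5 UGU (Cys): third position 2-fold.
Codon 6 AGA (Arg): third position 2-fold.
Four-fold degenerate third positions: 2.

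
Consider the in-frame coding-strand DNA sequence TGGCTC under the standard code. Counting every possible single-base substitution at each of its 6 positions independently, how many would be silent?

3

Codon 1 (TGG, Trp): 0 synonymous substitutions.
Codon 2 (CTC, Leu): 3 synonymous substitutions.
Total: 0 + 3 = 3.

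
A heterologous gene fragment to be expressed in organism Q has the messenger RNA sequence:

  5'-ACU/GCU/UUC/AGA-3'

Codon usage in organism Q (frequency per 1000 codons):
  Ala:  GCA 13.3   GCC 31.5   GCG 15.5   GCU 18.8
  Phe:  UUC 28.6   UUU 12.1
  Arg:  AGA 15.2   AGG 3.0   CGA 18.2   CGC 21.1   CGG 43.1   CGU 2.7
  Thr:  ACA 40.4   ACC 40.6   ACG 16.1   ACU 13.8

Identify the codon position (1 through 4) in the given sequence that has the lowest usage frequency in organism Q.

Codon 1 ACU (Thr): 13.8 per 1000.
Codon 2 GCU (Ala): 18.8 per 1000.
Codon 3 UUC (Phe): 28.6 per 1000.
Codon 4 AGA (Arg): 15.2 per 1000.
Lowest frequency is 13.8 at codon 1.

1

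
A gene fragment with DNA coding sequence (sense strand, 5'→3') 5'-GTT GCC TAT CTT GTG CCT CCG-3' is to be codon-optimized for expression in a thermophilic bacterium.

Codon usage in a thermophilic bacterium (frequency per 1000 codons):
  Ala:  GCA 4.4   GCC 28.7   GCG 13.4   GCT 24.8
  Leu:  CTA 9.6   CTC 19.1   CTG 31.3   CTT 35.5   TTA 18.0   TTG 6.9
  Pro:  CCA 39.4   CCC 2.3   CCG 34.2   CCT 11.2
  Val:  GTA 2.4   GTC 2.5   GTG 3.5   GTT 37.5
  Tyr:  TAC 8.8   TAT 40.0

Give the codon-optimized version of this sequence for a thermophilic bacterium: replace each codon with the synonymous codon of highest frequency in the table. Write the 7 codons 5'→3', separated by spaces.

Codon 1 (Val): best is GTT at 37.5.
Codon 2 (Ala): best is GCC at 28.7.
Codon 3 (Tyr): best is TAT at 40.0.
Codon 4 (Leu): best is CTT at 35.5.
Codon 5 (Val): best is GTT at 37.5.
Codon 6 (Pro): best is CCA at 39.4.
Codon 7 (Pro): best is CCA at 39.4.

GTT GCC TAT CTT GTT CCA CCA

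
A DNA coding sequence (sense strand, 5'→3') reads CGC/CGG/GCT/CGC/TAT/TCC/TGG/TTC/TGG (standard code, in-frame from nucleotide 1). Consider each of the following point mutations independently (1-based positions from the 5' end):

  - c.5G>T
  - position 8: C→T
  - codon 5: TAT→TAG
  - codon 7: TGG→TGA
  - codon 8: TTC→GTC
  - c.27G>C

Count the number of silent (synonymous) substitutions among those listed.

0

Codon 2: CGG (Arg) → CTG (Leu) — missense.
Codon 3: GCT (Ala) → GTT (Val) — missense.
Codon 5: TAT (Tyr) → TAG (Stop) — nonsense.
Codon 7: TGG (Trp) → TGA (Stop) — nonsense.
Codon 8: TTC (Phe) → GTC (Val) — missense.
Codon 9: TGG (Trp) → TGC (Cys) — missense.
Synonymous: 0 of 6.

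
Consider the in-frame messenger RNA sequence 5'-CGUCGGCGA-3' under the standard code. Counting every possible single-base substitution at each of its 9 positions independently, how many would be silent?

Codon 1 (CGU, Arg): 3 synonymous substitutions.
Codon 2 (CGG, Arg): 4 synonymous substitutions.
Codon 3 (CGA, Arg): 4 synonymous substitutions.
Total: 3 + 4 + 4 = 11.

11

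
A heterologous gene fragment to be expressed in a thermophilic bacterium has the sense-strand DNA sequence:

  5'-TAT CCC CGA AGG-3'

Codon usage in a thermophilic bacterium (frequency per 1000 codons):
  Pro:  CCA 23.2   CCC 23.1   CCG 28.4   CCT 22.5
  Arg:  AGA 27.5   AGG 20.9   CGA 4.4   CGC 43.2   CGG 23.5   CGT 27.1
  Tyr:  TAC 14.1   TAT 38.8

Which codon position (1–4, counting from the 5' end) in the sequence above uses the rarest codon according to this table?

3

Codon 1 TAT (Tyr): 38.8 per 1000.
Codon 2 CCC (Pro): 23.1 per 1000.
Codon 3 CGA (Arg): 4.4 per 1000.
Codon 4 AGG (Arg): 20.9 per 1000.
Lowest frequency is 4.4 at codon 3.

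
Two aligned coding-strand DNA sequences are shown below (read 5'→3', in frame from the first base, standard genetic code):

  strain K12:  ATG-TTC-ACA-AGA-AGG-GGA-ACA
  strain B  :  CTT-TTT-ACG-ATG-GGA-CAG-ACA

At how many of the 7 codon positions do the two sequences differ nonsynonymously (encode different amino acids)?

4

Codon 1: ATG Met / CTT Leu — nonsynonymous.
Codon 2: TTC Phe / TTT Phe — synonymous.
Codon 3: ACA Thr / ACG Thr — synonymous.
Codon 4: AGA Arg / ATG Met — nonsynonymous.
Codon 5: AGG Arg / GGA Gly — nonsynonymous.
Codon 6: GGA Gly / CAG Gln — nonsynonymous.
Codon 7: ACA Thr / ACA Thr — identical.
Nonsynonymous differences: 4.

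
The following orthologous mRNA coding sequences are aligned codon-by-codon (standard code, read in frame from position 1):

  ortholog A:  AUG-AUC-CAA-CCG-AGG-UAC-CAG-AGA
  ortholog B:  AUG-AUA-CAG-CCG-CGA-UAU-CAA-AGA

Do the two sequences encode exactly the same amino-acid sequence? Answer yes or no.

Codon 1: AUG Met / AUG Met — identical.
Codon 2: AUC Ile / AUA Ile — synonymous.
Codon 3: CAA Gln / CAG Gln — synonymous.
Codon 4: CCG Pro / CCG Pro — identical.
Codon 5: AGG Arg / CGA Arg — synonymous.
Codon 6: UAC Tyr / UAU Tyr — synonymous.
Codon 7: CAG Gln / CAA Gln — synonymous.
Codon 8: AGA Arg / AGA Arg — identical.
Nonsynonymous differences: 0 → same protein.

yes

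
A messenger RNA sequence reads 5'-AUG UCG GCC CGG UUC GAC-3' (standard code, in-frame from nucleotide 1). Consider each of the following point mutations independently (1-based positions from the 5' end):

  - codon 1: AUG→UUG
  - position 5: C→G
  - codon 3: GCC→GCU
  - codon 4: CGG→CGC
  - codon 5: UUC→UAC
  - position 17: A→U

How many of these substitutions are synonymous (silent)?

2

Codon 1: AUG (Met) → UUG (Leu) — missense.
Codon 2: UCG (Ser) → UGG (Trp) — missense.
Codon 3: GCC (Ala) → GCU (Ala) — synonymous.
Codon 4: CGG (Arg) → CGC (Arg) — synonymous.
Codon 5: UUC (Phe) → UAC (Tyr) — missense.
Codon 6: GAC (Asp) → GUC (Val) — missense.
Synonymous: 2 of 6.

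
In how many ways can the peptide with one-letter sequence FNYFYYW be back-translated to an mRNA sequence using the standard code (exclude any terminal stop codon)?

64

Phe: 2 codons.
Asn: 2 codons.
Tyr: 2 codons.
Phe: 2 codons.
Tyr: 2 codons.
Tyr: 2 codons.
Trp: 1 codon.
2 × 2 × 2 × 2 × 2 × 2 × 1 = 64.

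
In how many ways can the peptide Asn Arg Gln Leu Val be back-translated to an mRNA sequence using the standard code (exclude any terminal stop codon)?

576

Asn: 2 codons.
Arg: 6 codons.
Gln: 2 codons.
Leu: 6 codons.
Val: 4 codons.
2 × 6 × 2 × 6 × 4 = 576.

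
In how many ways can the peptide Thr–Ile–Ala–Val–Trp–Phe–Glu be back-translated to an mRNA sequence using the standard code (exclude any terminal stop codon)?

Thr: 4 codons.
Ile: 3 codons.
Ala: 4 codons.
Val: 4 codons.
Trp: 1 codon.
Phe: 2 codons.
Glu: 2 codons.
4 × 3 × 4 × 4 × 1 × 2 × 2 = 768.

768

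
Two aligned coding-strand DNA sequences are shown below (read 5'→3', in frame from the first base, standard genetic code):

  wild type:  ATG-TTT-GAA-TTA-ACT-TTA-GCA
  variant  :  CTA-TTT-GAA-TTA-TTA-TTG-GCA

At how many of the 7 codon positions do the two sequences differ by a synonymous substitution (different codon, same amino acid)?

Codon 1: ATG Met / CTA Leu — nonsynonymous.
Codon 2: TTT Phe / TTT Phe — identical.
Codon 3: GAA Glu / GAA Glu — identical.
Codon 4: TTA Leu / TTA Leu — identical.
Codon 5: ACT Thr / TTA Leu — nonsynonymous.
Codon 6: TTA Leu / TTG Leu — synonymous.
Codon 7: GCA Ala / GCA Ala — identical.
Synonymous differences: 1.

1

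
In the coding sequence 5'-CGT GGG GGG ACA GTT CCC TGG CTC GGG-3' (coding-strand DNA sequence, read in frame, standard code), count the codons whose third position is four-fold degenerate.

8

Codon 1 CGT (Arg): third position 4-fold.
Codon 2 GGG (Gly): third position 4-fold.
Codon 3 GGG (Gly): third position 4-fold.
Codon 4 ACA (Thr): third position 4-fold.
Codon 5 GTT (Val): third position 4-fold.
Codon 6 CCC (Pro): third position 4-fold.
Codon 7 TGG (Trp): third position 1-fold.
Codon 8 CTC (Leu): third position 4-fold.
Codon 9 GGG (Gly): third position 4-fold.
Four-fold degenerate third positions: 8.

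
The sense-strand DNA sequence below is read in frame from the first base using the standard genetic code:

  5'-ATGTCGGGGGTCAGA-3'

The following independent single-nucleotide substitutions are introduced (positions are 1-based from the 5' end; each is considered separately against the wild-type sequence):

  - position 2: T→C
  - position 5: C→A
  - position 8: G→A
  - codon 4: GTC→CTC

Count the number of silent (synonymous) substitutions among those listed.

0

Codon 1: ATG (Met) → ACG (Thr) — missense.
Codon 2: TCG (Ser) → TAG (Stop) — nonsense.
Codon 3: GGG (Gly) → GAG (Glu) — missense.
Codon 4: GTC (Val) → CTC (Leu) — missense.
Synonymous: 0 of 4.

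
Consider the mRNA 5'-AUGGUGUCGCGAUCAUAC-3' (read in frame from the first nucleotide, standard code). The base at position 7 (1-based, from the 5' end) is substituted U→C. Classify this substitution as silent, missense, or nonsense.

missense

Position 7 falls in codon 3: UCG → Ser.
After the substitution the codon is CCG → Pro.
Ser ≠ Pro, so this is a missense mutation.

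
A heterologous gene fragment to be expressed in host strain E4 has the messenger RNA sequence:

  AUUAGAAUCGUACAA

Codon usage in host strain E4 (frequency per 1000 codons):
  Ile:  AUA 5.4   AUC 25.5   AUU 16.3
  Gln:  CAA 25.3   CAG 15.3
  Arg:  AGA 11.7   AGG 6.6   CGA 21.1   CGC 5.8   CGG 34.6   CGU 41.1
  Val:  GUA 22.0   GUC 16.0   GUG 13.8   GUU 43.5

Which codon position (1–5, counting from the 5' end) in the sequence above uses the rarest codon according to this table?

2

Codon 1 AUU (Ile): 16.3 per 1000.
Codon 2 AGA (Arg): 11.7 per 1000.
Codon 3 AUC (Ile): 25.5 per 1000.
Codon 4 GUA (Val): 22.0 per 1000.
Codon 5 CAA (Gln): 25.3 per 1000.
Lowest frequency is 11.7 at codon 2.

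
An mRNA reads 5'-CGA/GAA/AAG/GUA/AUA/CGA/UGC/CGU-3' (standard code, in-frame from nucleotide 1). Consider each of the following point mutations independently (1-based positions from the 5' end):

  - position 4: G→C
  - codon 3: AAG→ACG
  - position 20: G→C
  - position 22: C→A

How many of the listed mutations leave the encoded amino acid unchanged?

0

Codon 2: GAA (Glu) → CAA (Gln) — missense.
Codon 3: AAG (Lys) → ACG (Thr) — missense.
Codon 7: UGC (Cys) → UCC (Ser) — missense.
Codon 8: CGU (Arg) → AGU (Ser) — missense.
Synonymous: 0 of 4.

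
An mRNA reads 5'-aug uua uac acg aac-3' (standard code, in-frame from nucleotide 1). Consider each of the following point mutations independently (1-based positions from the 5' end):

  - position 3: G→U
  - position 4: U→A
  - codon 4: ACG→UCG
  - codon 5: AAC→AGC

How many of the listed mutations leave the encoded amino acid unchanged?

0

Codon 1: AUG (Met) → AUU (Ile) — missense.
Codon 2: UUA (Leu) → AUA (Ile) — missense.
Codon 4: ACG (Thr) → UCG (Ser) — missense.
Codon 5: AAC (Asn) → AGC (Ser) — missense.
Synonymous: 0 of 4.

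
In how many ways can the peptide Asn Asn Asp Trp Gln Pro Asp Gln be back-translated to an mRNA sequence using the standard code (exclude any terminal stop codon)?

256

Asn: 2 codons.
Asn: 2 codons.
Asp: 2 codons.
Trp: 1 codon.
Gln: 2 codons.
Pro: 4 codons.
Asp: 2 codons.
Gln: 2 codons.
2 × 2 × 2 × 1 × 2 × 4 × 2 × 2 = 256.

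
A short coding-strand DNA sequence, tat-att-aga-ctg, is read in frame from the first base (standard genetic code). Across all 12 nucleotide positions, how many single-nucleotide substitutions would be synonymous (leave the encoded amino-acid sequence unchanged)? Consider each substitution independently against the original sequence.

Codon 1 (TAT, Tyr): 1 synonymous substitution.
Codon 2 (ATT, Ile): 2 synonymous substitutions.
Codon 3 (AGA, Arg): 2 synonymous substitutions.
Codon 4 (CTG, Leu): 4 synonymous substitutions.
Total: 1 + 2 + 2 + 4 = 9.

9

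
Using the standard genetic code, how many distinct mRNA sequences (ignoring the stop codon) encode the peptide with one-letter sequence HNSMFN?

His: 2 codons.
Asn: 2 codons.
Ser: 6 codons.
Met: 1 codon.
Phe: 2 codons.
Asn: 2 codons.
2 × 2 × 6 × 1 × 2 × 2 = 96.

96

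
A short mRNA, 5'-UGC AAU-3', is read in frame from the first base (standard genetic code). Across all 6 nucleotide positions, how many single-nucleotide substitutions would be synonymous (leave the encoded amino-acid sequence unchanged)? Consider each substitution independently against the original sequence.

2

Codon 1 (UGC, Cys): 1 synonymous substitution.
Codon 2 (AAU, Asn): 1 synonymous substitution.
Total: 1 + 1 = 2.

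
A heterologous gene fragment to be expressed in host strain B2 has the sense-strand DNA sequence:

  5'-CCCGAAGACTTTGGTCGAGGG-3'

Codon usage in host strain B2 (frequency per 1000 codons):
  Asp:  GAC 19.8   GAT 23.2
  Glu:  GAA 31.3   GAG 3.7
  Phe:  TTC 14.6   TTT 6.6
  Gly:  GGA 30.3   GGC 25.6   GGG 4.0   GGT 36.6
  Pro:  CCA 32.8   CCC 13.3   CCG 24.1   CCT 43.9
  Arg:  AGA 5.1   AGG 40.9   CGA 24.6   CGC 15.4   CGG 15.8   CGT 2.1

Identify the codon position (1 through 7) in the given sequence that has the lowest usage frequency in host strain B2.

7

Codon 1 CCC (Pro): 13.3 per 1000.
Codon 2 GAA (Glu): 31.3 per 1000.
Codon 3 GAC (Asp): 19.8 per 1000.
Codon 4 TTT (Phe): 6.6 per 1000.
Codon 5 GGT (Gly): 36.6 per 1000.
Codon 6 CGA (Arg): 24.6 per 1000.
Codon 7 GGG (Gly): 4.0 per 1000.
Lowest frequency is 4.0 at codon 7.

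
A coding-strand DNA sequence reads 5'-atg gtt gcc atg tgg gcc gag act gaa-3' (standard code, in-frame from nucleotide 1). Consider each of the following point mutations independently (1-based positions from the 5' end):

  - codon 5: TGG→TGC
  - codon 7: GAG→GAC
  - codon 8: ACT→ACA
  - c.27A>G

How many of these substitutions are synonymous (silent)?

Codon 5: TGG (Trp) → TGC (Cys) — missense.
Codon 7: GAG (Glu) → GAC (Asp) — missense.
Codon 8: ACT (Thr) → ACA (Thr) — synonymous.
Codon 9: GAA (Glu) → GAG (Glu) — synonymous.
Synonymous: 2 of 4.

2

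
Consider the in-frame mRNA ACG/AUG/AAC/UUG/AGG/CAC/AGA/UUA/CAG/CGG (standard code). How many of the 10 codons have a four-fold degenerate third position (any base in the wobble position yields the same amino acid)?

2

Codon 1 ACG (Thr): third position 4-fold.
Codon 2 AUG (Met): third position 1-fold.
Codon 3 AAC (Asn): third position 2-fold.
Codon 4 UUG (Leu): third position 2-fold.
Codon 5 AGG (Arg): third position 2-fold.
Codon 6 CAC (His): third position 2-fold.
Codon 7 AGA (Arg): third position 2-fold.
Codon 8 UUA (Leu): third position 2-fold.
Codon 9 CAG (Gln): third position 2-fold.
Codon 10 CGG (Arg): third position 4-fold.
Four-fold degenerate third positions: 2.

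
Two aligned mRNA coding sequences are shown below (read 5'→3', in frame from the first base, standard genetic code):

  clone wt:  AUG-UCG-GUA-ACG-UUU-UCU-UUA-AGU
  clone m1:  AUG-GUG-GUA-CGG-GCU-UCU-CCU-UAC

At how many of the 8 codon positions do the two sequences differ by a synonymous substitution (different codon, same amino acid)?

0

Codon 1: AUG Met / AUG Met — identical.
Codon 2: UCG Ser / GUG Val — nonsynonymous.
Codon 3: GUA Val / GUA Val — identical.
Codon 4: ACG Thr / CGG Arg — nonsynonymous.
Codon 5: UUU Phe / GCU Ala — nonsynonymous.
Codon 6: UCU Ser / UCU Ser — identical.
Codon 7: UUA Leu / CCU Pro — nonsynonymous.
Codon 8: AGU Ser / UAC Tyr — nonsynonymous.
Synonymous differences: 0.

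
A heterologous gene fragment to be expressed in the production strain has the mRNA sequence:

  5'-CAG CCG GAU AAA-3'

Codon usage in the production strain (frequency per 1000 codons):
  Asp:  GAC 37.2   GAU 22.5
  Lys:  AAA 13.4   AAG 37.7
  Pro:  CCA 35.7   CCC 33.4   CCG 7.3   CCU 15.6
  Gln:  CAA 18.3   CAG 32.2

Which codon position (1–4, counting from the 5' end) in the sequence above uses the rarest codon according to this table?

Codon 1 CAG (Gln): 32.2 per 1000.
Codon 2 CCG (Pro): 7.3 per 1000.
Codon 3 GAU (Asp): 22.5 per 1000.
Codon 4 AAA (Lys): 13.4 per 1000.
Lowest frequency is 7.3 at codon 2.

2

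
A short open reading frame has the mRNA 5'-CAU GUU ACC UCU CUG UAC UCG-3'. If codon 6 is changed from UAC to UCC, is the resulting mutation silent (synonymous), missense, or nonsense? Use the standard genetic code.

missense

Position 17 falls in codon 6: UAC → Tyr.
After the substitution the codon is UCC → Ser.
Tyr ≠ Ser, so this is a missense mutation.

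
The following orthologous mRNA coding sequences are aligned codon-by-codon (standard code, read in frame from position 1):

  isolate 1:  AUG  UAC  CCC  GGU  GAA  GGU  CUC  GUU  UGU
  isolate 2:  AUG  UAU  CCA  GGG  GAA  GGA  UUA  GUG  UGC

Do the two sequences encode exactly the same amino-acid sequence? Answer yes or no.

Codon 1: AUG Met / AUG Met — identical.
Codon 2: UAC Tyr / UAU Tyr — synonymous.
Codon 3: CCC Pro / CCA Pro — synonymous.
Codon 4: GGU Gly / GGG Gly — synonymous.
Codon 5: GAA Glu / GAA Glu — identical.
Codon 6: GGU Gly / GGA Gly — synonymous.
Codon 7: CUC Leu / UUA Leu — synonymous.
Codon 8: GUU Val / GUG Val — synonymous.
Codon 9: UGU Cys / UGC Cys — synonymous.
Nonsynonymous differences: 0 → same protein.

yes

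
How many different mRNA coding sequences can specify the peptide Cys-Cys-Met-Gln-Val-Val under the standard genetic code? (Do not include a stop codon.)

Cys: 2 codons.
Cys: 2 codons.
Met: 1 codon.
Gln: 2 codons.
Val: 4 codons.
Val: 4 codons.
2 × 2 × 1 × 2 × 4 × 4 = 128.

128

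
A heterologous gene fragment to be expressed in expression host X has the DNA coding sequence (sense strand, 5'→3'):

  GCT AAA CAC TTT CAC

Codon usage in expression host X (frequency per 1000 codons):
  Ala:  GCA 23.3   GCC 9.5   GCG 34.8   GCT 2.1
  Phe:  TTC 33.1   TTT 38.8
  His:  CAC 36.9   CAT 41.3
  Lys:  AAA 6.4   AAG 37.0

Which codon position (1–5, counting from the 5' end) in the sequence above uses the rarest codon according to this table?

1

Codon 1 GCT (Ala): 2.1 per 1000.
Codon 2 AAA (Lys): 6.4 per 1000.
Codon 3 CAC (His): 36.9 per 1000.
Codon 4 TTT (Phe): 38.8 per 1000.
Codon 5 CAC (His): 36.9 per 1000.
Lowest frequency is 2.1 at codon 1.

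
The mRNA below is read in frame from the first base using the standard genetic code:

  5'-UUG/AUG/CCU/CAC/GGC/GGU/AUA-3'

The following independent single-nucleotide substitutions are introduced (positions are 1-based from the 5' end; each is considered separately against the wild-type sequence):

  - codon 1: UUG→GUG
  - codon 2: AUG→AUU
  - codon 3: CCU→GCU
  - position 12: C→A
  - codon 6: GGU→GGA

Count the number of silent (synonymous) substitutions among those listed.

1

Codon 1: UUG (Leu) → GUG (Val) — missense.
Codon 2: AUG (Met) → AUU (Ile) — missense.
Codon 3: CCU (Pro) → GCU (Ala) — missense.
Codon 4: CAC (His) → CAA (Gln) — missense.
Codon 6: GGU (Gly) → GGA (Gly) — synonymous.
Synonymous: 1 of 5.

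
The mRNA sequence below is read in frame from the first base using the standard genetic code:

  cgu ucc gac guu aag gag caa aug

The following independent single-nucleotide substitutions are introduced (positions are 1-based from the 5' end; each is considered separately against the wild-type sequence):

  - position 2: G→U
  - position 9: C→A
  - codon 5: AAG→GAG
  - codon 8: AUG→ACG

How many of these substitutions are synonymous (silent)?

Codon 1: CGU (Arg) → CUU (Leu) — missense.
Codon 3: GAC (Asp) → GAA (Glu) — missense.
Codon 5: AAG (Lys) → GAG (Glu) — missense.
Codon 8: AUG (Met) → ACG (Thr) — missense.
Synonymous: 0 of 4.

0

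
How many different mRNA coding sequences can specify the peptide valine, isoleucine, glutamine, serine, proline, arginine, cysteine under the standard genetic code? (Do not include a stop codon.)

6912

Val: 4 codons.
Ile: 3 codons.
Gln: 2 codons.
Ser: 6 codons.
Pro: 4 codons.
Arg: 6 codons.
Cys: 2 codons.
4 × 3 × 2 × 6 × 4 × 6 × 2 = 6912.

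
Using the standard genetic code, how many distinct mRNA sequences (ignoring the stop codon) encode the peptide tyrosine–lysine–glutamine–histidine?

Tyr: 2 codons.
Lys: 2 codons.
Gln: 2 codons.
His: 2 codons.
2 × 2 × 2 × 2 = 16.

16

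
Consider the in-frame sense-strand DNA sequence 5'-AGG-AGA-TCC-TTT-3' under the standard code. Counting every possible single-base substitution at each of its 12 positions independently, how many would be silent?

8

Codon 1 (AGG, Arg): 2 synonymous substitutions.
Codon 2 (AGA, Arg): 2 synonymous substitutions.
Codon 3 (TCC, Ser): 3 synonymous substitutions.
Codon 4 (TTT, Phe): 1 synonymous substitution.
Total: 2 + 2 + 3 + 1 = 8.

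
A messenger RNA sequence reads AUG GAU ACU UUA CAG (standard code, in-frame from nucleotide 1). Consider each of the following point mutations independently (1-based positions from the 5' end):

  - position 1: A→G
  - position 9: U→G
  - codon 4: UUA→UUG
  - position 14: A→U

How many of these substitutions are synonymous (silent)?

2

Codon 1: AUG (Met) → GUG (Val) — missense.
Codon 3: ACU (Thr) → ACG (Thr) — synonymous.
Codon 4: UUA (Leu) → UUG (Leu) — synonymous.
Codon 5: CAG (Gln) → CUG (Leu) — missense.
Synonymous: 2 of 4.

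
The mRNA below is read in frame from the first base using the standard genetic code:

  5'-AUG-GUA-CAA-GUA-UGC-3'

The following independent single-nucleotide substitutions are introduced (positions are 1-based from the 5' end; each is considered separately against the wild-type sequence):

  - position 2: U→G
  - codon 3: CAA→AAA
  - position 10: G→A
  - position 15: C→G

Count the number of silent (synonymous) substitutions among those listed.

0

Codon 1: AUG (Met) → AGG (Arg) — missense.
Codon 3: CAA (Gln) → AAA (Lys) — missense.
Codon 4: GUA (Val) → AUA (Ile) — missense.
Codon 5: UGC (Cys) → UGG (Trp) — missense.
Synonymous: 0 of 4.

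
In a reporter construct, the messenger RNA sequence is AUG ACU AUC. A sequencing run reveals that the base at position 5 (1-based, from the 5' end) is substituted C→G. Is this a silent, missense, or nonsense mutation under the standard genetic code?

Position 5 falls in codon 2: ACU → Thr.
After the substitution the codon is AGU → Ser.
Thr ≠ Ser, so this is a missense mutation.

missense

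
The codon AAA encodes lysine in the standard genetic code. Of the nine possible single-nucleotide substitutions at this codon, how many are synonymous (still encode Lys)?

Position 1: none → 0 synonymous.
Position 2: none → 0 synonymous.
Position 3: AAG → 1 synonymous.
Total: 0 + 0 + 1 = 1.

1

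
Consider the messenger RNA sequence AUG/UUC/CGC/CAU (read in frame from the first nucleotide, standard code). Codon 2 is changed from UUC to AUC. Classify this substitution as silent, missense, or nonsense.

Position 4 falls in codon 2: UUC → Phe.
After the substitution the codon is AUC → Ile.
Phe ≠ Ile, so this is a missense mutation.

missense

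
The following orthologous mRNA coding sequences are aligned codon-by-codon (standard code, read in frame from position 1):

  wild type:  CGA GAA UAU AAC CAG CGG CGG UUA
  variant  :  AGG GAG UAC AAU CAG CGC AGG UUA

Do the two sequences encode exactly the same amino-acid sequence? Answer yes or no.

yes

Codon 1: CGA Arg / AGG Arg — synonymous.
Codon 2: GAA Glu / GAG Glu — synonymous.
Codon 3: UAU Tyr / UAC Tyr — synonymous.
Codon 4: AAC Asn / AAU Asn — synonymous.
Codon 5: CAG Gln / CAG Gln — identical.
Codon 6: CGG Arg / CGC Arg — synonymous.
Codon 7: CGG Arg / AGG Arg — synonymous.
Codon 8: UUA Leu / UUA Leu — identical.
Nonsynonymous differences: 0 → same protein.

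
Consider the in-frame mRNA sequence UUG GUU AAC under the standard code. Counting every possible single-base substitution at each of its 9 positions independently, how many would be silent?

Codon 1 (UUG, Leu): 2 synonymous substitutions.
Codon 2 (GUU, Val): 3 synonymous substitutions.
Codon 3 (AAC, Asn): 1 synonymous substitution.
Total: 2 + 3 + 1 = 6.

6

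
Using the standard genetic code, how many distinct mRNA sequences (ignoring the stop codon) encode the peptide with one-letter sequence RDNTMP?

384

Arg: 6 codons.
Asp: 2 codons.
Asn: 2 codons.
Thr: 4 codons.
Met: 1 codon.
Pro: 4 codons.
6 × 2 × 2 × 4 × 1 × 4 = 384.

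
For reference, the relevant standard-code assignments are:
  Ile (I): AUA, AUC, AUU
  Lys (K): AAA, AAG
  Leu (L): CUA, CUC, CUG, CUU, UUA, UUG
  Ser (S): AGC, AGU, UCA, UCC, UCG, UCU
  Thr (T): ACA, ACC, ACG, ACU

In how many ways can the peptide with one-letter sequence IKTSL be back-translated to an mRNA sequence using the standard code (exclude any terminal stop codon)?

Ile: 3 codons.
Lys: 2 codons.
Thr: 4 codons.
Ser: 6 codons.
Leu: 6 codons.
3 × 2 × 4 × 6 × 6 = 864.

864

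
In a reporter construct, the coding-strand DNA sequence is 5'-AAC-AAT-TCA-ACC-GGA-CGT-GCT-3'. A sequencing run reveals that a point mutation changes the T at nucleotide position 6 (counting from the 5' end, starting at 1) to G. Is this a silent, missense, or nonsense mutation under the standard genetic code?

Position 6 falls in codon 2: AAT → Asn.
After the substitution the codon is AAG → Lys.
Asn ≠ Lys, so this is a missense mutation.

missense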